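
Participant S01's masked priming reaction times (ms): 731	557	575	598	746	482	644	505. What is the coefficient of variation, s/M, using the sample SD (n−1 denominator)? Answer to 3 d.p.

n = 8, Σ = 4838, M = 604.7500
Σ(x−M)² = 65659.500; s = √(65659.500/7) = 96.8500
CV = 96.8500 / 604.7500 = 0.16015

0.160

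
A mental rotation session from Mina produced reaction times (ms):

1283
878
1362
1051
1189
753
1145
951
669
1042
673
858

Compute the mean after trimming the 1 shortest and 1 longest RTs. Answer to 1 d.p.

Sorted: 669, 673, 753, 858, 878, 951, 1042, 1051, 1145, 1189, 1283, 1362
Drop lowest 1 (669) and highest 1 (1362)
Remaining (n=10): Σ = 9823, mean = 9823/10 = 982.300

982.3 ms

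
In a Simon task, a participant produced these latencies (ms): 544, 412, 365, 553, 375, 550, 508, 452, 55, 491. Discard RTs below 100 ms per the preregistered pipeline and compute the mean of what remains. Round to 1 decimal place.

Excluded: 55
Retained (n=9): Σ = 4250
Mean = 4250/9 = 472.2222

472.2 ms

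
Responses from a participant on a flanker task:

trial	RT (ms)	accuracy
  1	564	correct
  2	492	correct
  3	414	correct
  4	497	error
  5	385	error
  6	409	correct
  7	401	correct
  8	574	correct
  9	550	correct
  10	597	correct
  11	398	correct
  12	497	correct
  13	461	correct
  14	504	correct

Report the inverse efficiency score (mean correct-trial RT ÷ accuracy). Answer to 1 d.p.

569.8 ms

Correct trials (n=12): 564, 492, 414, 409, 401, 574, 550, 597, 398, 497, 461, 504
Mean correct RT = 5861/12 = 488.4167 ms
Proportion correct = 12/14
IES = 488.4167 / (12/14) = 569.819 ms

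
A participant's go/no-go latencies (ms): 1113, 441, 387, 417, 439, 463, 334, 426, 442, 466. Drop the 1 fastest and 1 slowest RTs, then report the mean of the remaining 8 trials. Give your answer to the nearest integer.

Sorted: 334, 387, 417, 426, 439, 441, 442, 463, 466, 1113
Drop lowest 1 (334) and highest 1 (1113)
Remaining (n=8): Σ = 3481, mean = 3481/8 = 435.125

435 ms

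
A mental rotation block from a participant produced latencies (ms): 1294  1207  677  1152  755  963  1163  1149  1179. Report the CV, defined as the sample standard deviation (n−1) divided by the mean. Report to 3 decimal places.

0.202

n = 9, Σ = 9539, M = 1059.8889
Σ(x−M)² = 366642.889; s = √(366642.889/8) = 214.0803
CV = 214.0803 / 1059.8889 = 0.20198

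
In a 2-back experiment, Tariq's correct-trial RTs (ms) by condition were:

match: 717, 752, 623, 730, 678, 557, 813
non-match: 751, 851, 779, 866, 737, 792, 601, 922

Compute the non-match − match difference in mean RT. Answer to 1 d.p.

M(match) = 4870/7 = 695.714
M(non-match) = 6299/8 = 787.375
Difference = 787.375 − 695.714 = 91.661 ms

91.7 ms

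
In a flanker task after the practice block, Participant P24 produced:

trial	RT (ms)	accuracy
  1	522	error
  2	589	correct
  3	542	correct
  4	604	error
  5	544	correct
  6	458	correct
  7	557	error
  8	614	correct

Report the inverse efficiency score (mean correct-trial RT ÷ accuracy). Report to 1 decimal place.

879.0 ms

Correct trials (n=5): 589, 542, 544, 458, 614
Mean correct RT = 2747/5 = 549.4000 ms
Proportion correct = 5/8
IES = 549.4000 / (5/8) = 879.040 ms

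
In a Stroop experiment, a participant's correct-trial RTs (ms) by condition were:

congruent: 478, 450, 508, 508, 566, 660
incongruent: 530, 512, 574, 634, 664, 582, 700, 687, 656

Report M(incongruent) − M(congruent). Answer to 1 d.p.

M(congruent) = 3170/6 = 528.333
M(incongruent) = 5539/9 = 615.444
Difference = 615.444 − 528.333 = 87.111 ms

87.1 ms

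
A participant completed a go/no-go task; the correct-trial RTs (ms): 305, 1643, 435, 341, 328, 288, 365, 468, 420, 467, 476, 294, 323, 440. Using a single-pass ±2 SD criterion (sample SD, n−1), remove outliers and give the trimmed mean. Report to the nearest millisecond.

n = 14, ΣRT = 6593, M = 470.929
Σ(x−M)² = 1541354.93; s = √(1541354.93/13) = 344.334
Cutoffs: 470.929 ± 2·344.334 → [-217.7, 1159.6]
Outside: 1643 → excluded.
Retained (n=13): Σ = 4950, mean = 4950/13 = 380.769

381 ms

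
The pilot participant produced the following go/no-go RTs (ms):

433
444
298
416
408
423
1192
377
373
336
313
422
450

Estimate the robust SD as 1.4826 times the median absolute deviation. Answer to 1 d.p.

Sorted: 298, 313, 336, 373, 377, 408, 416, 422, 423, 433, 444, 450, 1192 → median = 416
|x − 416| sorted: 0, 6, 7, 8, 17, 28, 34, 39, 43, 80, 103, 118, 776 → MAD = 34
Robust SD ≈ 1.4826 × 34 = 50.408

50.4 ms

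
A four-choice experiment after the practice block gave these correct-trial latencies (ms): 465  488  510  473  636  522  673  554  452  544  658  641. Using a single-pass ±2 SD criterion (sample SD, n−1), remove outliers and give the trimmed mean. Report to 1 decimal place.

551.3 ms

n = 12, ΣRT = 6616, M = 551.333
Σ(x−M)² = 71486.67; s = √(71486.67/11) = 80.615
Cutoffs: 551.333 ± 2·80.615 → [390.1, 712.6]
No RTs fall outside the cutoffs; all 12 retained. Mean = 6616/12 = 551.333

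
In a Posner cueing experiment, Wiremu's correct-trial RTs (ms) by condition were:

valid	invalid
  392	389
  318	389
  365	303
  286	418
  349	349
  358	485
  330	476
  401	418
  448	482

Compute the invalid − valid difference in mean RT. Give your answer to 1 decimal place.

51.3 ms

M(valid) = 3247/9 = 360.778
M(invalid) = 3709/9 = 412.111
Difference = 412.111 − 360.778 = 51.333 ms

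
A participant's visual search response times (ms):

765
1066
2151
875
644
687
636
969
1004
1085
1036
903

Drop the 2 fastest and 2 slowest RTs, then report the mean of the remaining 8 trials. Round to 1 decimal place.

913.1 ms

Sorted: 636, 644, 687, 765, 875, 903, 969, 1004, 1036, 1066, 1085, 2151
Drop lowest 2 (636, 644) and highest 2 (1085, 2151)
Remaining (n=8): Σ = 7305, mean = 7305/8 = 913.125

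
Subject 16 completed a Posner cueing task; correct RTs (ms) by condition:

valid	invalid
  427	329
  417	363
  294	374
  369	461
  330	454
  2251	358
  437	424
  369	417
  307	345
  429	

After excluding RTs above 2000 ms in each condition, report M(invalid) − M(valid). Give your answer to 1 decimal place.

16.2 ms

valid: exclude 2251
M(valid) = 3379/9 = 375.444
M(invalid) = 3525/9 = 391.667
Difference = 391.667 − 375.444 = 16.222 ms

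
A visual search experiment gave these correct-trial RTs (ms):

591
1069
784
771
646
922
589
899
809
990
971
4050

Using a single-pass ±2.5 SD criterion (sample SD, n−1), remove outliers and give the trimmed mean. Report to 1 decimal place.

n = 12, ΣRT = 13091, M = 1090.917
Σ(x−M)² = 9822392.92; s = √(9822392.92/11) = 944.958
Cutoffs: 1090.917 ± 2.5·944.958 → [-1271.5, 3453.3]
Outside: 4050 → excluded.
Retained (n=11): Σ = 9041, mean = 9041/11 = 821.909

821.9 ms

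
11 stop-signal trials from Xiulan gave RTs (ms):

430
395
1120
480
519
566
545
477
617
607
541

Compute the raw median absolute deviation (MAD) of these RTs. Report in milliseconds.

64 ms

Sorted: 395, 430, 477, 480, 519, 541, 545, 566, 607, 617, 1120 → median = 541
|x − 541|: 111, 146, 579, 61, 22, 25, 4, 64, 76, 66, 0
Sorted deviations: 0, 4, 22, 25, 61, 64, 66, 76, 111, 146, 579 → MAD = 64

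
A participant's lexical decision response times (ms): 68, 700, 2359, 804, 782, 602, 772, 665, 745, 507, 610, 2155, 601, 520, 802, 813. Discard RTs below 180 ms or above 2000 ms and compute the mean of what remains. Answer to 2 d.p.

686.38 ms

Excluded: 68, 2155, 2359
Retained (n=13): Σ = 8923
Mean = 8923/13 = 686.3846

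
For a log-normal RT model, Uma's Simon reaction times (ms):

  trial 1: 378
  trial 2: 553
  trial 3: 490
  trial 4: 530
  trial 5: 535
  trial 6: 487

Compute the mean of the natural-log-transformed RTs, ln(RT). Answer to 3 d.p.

6.198

ln(RT): 5.9349, 6.3154, 6.1944, 6.2729, 6.2823, 6.1883
Σ ln(RT) = 37.1881
Mean = 37.1881/6 = 6.19801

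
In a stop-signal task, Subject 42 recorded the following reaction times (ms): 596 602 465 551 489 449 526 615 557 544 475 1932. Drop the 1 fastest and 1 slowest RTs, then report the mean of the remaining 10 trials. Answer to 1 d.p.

Sorted: 449, 465, 475, 489, 526, 544, 551, 557, 596, 602, 615, 1932
Drop lowest 1 (449) and highest 1 (1932)
Remaining (n=10): Σ = 5420, mean = 5420/10 = 542.000

542.0 ms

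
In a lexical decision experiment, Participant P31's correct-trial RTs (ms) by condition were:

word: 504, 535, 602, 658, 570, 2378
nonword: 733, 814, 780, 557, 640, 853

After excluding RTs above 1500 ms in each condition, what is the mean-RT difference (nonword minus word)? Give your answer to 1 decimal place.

155.7 ms

word: exclude 2378
M(word) = 2869/5 = 573.800
M(nonword) = 4377/6 = 729.500
Difference = 729.500 − 573.800 = 155.700 ms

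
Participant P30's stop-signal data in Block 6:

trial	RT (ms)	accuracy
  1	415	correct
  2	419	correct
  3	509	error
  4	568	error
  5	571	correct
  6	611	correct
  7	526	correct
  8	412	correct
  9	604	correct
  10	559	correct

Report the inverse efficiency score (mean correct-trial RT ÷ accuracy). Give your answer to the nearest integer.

Correct trials (n=8): 415, 419, 571, 611, 526, 412, 604, 559
Mean correct RT = 4117/8 = 514.6250 ms
Proportion correct = 8/10
IES = 514.6250 / (8/10) = 643.281 ms

643 ms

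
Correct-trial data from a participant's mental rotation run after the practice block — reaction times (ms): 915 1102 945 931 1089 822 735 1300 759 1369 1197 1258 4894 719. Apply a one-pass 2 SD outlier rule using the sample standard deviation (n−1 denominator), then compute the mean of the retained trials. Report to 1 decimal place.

1010.8 ms

n = 14, ΣRT = 18035, M = 1288.214
Σ(x−M)² = 14604112.36; s = √(14604112.36/13) = 1059.902
Cutoffs: 1288.214 ± 2·1059.902 → [-831.6, 3408.0]
Outside: 4894 → excluded.
Retained (n=13): Σ = 13141, mean = 13141/13 = 1010.846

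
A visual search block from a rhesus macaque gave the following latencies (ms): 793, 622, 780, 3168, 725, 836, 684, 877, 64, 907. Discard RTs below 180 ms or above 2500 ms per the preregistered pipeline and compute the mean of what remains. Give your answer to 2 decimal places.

778.00 ms

Excluded: 64, 3168
Retained (n=8): Σ = 6224
Mean = 6224/8 = 778.0000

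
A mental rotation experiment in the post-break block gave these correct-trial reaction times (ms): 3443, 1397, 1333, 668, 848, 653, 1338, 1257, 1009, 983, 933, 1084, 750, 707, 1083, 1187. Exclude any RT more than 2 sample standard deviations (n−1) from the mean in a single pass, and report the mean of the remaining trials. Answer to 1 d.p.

1015.3 ms

n = 16, ΣRT = 18673, M = 1167.062
Σ(x−M)² = 6426340.94; s = √(6426340.94/15) = 654.540
Cutoffs: 1167.062 ± 2·654.540 → [-142.0, 2476.1]
Outside: 3443 → excluded.
Retained (n=15): Σ = 15230, mean = 15230/15 = 1015.333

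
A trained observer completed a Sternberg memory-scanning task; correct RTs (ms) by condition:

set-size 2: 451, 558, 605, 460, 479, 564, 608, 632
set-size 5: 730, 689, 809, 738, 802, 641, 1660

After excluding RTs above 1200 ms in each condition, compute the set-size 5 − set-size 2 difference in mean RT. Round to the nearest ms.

set-size 5: exclude 1660
M(set-size 2) = 4357/8 = 544.625
M(set-size 5) = 4409/6 = 734.833
Difference = 734.833 − 544.625 = 190.208 ms

190 ms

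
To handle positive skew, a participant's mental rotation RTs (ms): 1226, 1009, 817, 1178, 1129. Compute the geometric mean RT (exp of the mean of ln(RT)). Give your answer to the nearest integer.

1061 ms

ln(RT): 7.1115, 6.9167, 6.7056, 7.0716, 7.0291
Mean ln(RT) = 34.8345/5 = 6.96691
Geometric mean = exp(6.96691) = 1060.93 ms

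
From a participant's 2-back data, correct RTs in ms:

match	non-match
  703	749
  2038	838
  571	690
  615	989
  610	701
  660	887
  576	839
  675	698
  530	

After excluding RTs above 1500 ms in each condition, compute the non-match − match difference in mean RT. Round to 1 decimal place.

match: exclude 2038
M(match) = 4940/8 = 617.500
M(non-match) = 6391/8 = 798.875
Difference = 798.875 − 617.500 = 181.375 ms

181.4 ms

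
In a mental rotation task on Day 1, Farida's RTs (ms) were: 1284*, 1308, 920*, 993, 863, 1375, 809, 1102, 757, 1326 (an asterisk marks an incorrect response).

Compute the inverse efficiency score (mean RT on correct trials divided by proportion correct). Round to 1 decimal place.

Correct trials (n=8): 1308, 993, 863, 1375, 809, 1102, 757, 1326
Mean correct RT = 8533/8 = 1066.6250 ms
Proportion correct = 8/10
IES = 1066.6250 / (8/10) = 1333.281 ms

1333.3 ms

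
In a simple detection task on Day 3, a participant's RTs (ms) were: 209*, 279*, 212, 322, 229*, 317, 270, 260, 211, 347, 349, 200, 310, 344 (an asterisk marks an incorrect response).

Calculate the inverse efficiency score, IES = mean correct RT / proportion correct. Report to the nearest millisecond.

Correct trials (n=11): 212, 322, 317, 270, 260, 211, 347, 349, 200, 310, 344
Mean correct RT = 3142/11 = 285.6364 ms
Proportion correct = 11/14
IES = 285.6364 / (11/14) = 363.537 ms

364 ms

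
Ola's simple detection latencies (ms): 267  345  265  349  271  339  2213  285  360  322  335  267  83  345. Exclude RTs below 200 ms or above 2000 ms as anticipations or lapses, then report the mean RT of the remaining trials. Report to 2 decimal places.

312.50 ms

Excluded: 83, 2213
Retained (n=12): Σ = 3750
Mean = 3750/12 = 312.5000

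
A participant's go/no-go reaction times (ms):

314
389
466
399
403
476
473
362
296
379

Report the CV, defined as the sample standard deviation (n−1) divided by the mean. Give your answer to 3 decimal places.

0.159

n = 10, Σ = 3957, M = 395.7000
Σ(x−M)² = 35504.100; s = √(35504.100/9) = 62.8084
CV = 62.8084 / 395.7000 = 0.15873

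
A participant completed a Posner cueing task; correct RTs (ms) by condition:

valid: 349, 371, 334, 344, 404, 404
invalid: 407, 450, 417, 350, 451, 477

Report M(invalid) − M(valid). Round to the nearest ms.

M(valid) = 2206/6 = 367.667
M(invalid) = 2552/6 = 425.333
Difference = 425.333 − 367.667 = 57.667 ms

58 ms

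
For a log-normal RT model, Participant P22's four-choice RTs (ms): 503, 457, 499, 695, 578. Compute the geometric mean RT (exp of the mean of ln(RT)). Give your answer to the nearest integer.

540 ms

ln(RT): 6.2206, 6.1247, 6.2126, 6.5439, 6.3596
Mean ln(RT) = 31.4614/5 = 6.29227
Geometric mean = exp(6.29227) = 540.38 ms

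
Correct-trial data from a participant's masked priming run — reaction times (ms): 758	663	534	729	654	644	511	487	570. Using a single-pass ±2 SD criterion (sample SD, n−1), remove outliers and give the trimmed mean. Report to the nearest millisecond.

n = 9, ΣRT = 5550, M = 616.667
Σ(x−M)² = 73872.00; s = √(73872.00/8) = 96.094
Cutoffs: 616.667 ± 2·96.094 → [424.5, 808.9]
No RTs fall outside the cutoffs; all 9 retained. Mean = 5550/9 = 616.667

617 ms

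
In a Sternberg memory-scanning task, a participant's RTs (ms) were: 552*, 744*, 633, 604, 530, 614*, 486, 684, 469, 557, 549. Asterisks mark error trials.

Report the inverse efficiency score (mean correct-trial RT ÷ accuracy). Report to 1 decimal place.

Correct trials (n=8): 633, 604, 530, 486, 684, 469, 557, 549
Mean correct RT = 4512/8 = 564.0000 ms
Proportion correct = 8/11
IES = 564.0000 / (8/11) = 775.500 ms

775.5 ms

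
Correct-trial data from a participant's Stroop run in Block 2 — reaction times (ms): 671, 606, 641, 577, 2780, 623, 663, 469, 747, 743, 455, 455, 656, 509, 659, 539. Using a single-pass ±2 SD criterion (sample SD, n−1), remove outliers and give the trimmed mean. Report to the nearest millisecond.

601 ms

n = 16, ΣRT = 11793, M = 737.062
Σ(x−M)² = 4583494.94; s = √(4583494.94/15) = 552.781
Cutoffs: 737.062 ± 2·552.781 → [-368.5, 1842.6]
Outside: 2780 → excluded.
Retained (n=15): Σ = 9013, mean = 9013/15 = 600.867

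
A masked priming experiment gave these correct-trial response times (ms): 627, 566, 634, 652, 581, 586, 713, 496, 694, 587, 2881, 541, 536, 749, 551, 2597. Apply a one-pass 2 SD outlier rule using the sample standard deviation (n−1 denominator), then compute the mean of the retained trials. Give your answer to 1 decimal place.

608.1 ms

n = 16, ΣRT = 13991, M = 874.438
Σ(x−M)² = 8056985.94; s = √(8056985.94/15) = 732.893
Cutoffs: 874.438 ± 2·732.893 → [-591.3, 2340.2]
Outside: 2597, 2881 → excluded.
Retained (n=14): Σ = 8513, mean = 8513/14 = 608.071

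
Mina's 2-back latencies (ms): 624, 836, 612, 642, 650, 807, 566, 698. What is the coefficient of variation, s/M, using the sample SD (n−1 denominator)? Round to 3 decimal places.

0.141

n = 8, Σ = 5435, M = 679.3750
Σ(x−M)² = 63885.875; s = √(63885.875/7) = 95.5330
CV = 95.5330 / 679.3750 = 0.14062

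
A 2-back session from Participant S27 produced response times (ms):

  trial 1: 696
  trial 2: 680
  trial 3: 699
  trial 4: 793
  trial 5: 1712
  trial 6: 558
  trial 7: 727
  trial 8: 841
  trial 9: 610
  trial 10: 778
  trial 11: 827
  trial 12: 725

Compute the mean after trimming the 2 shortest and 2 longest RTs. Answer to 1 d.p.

740.6 ms

Sorted: 558, 610, 680, 696, 699, 725, 727, 778, 793, 827, 841, 1712
Drop lowest 2 (558, 610) and highest 2 (841, 1712)
Remaining (n=8): Σ = 5925, mean = 5925/8 = 740.625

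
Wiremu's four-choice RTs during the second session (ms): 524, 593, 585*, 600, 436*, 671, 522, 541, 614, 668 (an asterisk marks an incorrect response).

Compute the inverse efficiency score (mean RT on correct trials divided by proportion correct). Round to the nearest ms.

740 ms

Correct trials (n=8): 524, 593, 600, 671, 522, 541, 614, 668
Mean correct RT = 4733/8 = 591.6250 ms
Proportion correct = 8/10
IES = 591.6250 / (8/10) = 739.531 ms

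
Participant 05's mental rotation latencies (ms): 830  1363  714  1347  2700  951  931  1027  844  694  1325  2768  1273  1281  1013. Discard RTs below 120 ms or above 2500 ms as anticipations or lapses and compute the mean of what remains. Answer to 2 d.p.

1045.62 ms

Excluded: 2700, 2768
Retained (n=13): Σ = 13593
Mean = 13593/13 = 1045.6154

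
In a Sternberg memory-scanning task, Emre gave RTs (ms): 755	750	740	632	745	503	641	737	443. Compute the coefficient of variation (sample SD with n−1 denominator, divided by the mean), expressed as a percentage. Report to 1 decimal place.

n = 9, Σ = 5946, M = 660.6667
Σ(x−M)² = 109558.000; s = √(109558.000/8) = 117.0246
CV = 117.0246 / 660.6667 = 0.17713 = 17.713%

17.7%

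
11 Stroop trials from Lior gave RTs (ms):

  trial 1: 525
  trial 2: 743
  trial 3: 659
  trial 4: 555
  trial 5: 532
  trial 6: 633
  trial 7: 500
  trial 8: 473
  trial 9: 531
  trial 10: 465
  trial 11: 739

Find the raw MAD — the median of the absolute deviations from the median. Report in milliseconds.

Sorted: 465, 473, 500, 525, 531, 532, 555, 633, 659, 739, 743 → median = 532
|x − 532|: 7, 211, 127, 23, 0, 101, 32, 59, 1, 67, 207
Sorted deviations: 0, 1, 7, 23, 32, 59, 67, 101, 127, 207, 211 → MAD = 59

59 ms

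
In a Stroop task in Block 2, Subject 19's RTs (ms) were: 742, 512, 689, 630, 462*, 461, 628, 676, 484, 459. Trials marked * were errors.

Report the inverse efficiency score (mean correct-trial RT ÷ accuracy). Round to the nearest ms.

Correct trials (n=9): 742, 512, 689, 630, 461, 628, 676, 484, 459
Mean correct RT = 5281/9 = 586.7778 ms
Proportion correct = 9/10
IES = 586.7778 / (9/10) = 651.975 ms

652 ms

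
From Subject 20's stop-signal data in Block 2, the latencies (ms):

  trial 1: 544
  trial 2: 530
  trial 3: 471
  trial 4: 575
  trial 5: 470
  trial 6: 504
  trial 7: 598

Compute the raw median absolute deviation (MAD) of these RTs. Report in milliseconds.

Sorted: 470, 471, 504, 530, 544, 575, 598 → median = 530
|x − 530|: 14, 0, 59, 45, 60, 26, 68
Sorted deviations: 0, 14, 26, 45, 59, 60, 68 → MAD = 45

45 ms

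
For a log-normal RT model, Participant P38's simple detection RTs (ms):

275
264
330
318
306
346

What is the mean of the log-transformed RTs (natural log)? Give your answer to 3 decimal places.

5.721

ln(RT): 5.6168, 5.5759, 5.7991, 5.7621, 5.7236, 5.8464
Σ ln(RT) = 34.3239
Mean = 34.3239/6 = 5.72065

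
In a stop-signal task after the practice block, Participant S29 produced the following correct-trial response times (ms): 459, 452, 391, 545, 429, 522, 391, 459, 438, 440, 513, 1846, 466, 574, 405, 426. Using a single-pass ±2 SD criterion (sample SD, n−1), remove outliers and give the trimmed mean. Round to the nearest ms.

461 ms

n = 16, ΣRT = 8756, M = 547.250
Σ(x−M)² = 1841719.00; s = √(1841719.00/15) = 350.402
Cutoffs: 547.250 ± 2·350.402 → [-153.6, 1248.1]
Outside: 1846 → excluded.
Retained (n=15): Σ = 6910, mean = 6910/15 = 460.667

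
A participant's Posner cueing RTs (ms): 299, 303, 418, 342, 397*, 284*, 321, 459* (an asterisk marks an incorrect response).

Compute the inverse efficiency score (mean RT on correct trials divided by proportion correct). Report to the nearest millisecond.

Correct trials (n=5): 299, 303, 418, 342, 321
Mean correct RT = 1683/5 = 336.6000 ms
Proportion correct = 5/8
IES = 336.6000 / (5/8) = 538.560 ms

539 ms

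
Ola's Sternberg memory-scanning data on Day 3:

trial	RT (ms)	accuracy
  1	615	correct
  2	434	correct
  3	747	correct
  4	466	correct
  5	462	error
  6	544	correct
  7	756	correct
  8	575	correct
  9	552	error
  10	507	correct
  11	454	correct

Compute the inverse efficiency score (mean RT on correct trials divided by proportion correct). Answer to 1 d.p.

692.3 ms

Correct trials (n=9): 615, 434, 747, 466, 544, 756, 575, 507, 454
Mean correct RT = 5098/9 = 566.4444 ms
Proportion correct = 9/11
IES = 566.4444 / (9/11) = 692.321 ms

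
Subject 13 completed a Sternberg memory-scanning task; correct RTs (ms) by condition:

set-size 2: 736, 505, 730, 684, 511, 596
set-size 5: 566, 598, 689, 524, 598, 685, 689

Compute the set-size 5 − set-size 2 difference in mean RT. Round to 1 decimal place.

-5.7 ms

M(set-size 2) = 3762/6 = 627.000
M(set-size 5) = 4349/7 = 621.286
Difference = 621.286 − 627.000 = -5.714 ms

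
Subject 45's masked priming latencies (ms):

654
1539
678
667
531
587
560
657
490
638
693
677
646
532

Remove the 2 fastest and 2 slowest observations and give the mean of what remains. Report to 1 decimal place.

Sorted: 490, 531, 532, 560, 587, 638, 646, 654, 657, 667, 677, 678, 693, 1539
Drop lowest 2 (490, 531) and highest 2 (693, 1539)
Remaining (n=10): Σ = 6296, mean = 6296/10 = 629.600

629.6 ms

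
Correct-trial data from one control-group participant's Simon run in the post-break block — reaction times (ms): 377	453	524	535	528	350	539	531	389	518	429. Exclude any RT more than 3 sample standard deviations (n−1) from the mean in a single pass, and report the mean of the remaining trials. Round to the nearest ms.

470 ms

n = 11, ΣRT = 5173, M = 470.273
Σ(x−M)² = 52870.18; s = √(52870.18/10) = 72.712
Cutoffs: 470.273 ± 3·72.712 → [252.1, 688.4]
No RTs fall outside the cutoffs; all 11 retained. Mean = 5173/11 = 470.273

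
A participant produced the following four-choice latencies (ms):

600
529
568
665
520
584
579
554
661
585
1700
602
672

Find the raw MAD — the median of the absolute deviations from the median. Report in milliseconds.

Sorted: 520, 529, 554, 568, 579, 584, 585, 600, 602, 661, 665, 672, 1700 → median = 585
|x − 585|: 15, 56, 17, 80, 65, 1, 6, 31, 76, 0, 1115, 17, 87
Sorted deviations: 0, 1, 6, 15, 17, 17, 31, 56, 65, 76, 80, 87, 1115 → MAD = 31

31 ms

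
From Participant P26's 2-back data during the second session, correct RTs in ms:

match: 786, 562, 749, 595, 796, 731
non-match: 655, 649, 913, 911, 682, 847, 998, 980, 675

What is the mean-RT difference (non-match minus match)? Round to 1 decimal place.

M(match) = 4219/6 = 703.167
M(non-match) = 7310/9 = 812.222
Difference = 812.222 − 703.167 = 109.056 ms

109.1 ms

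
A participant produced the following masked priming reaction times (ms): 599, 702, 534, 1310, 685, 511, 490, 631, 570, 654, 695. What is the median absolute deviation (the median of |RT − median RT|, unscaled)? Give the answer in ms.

64 ms

Sorted: 490, 511, 534, 570, 599, 631, 654, 685, 695, 702, 1310 → median = 631
|x − 631|: 32, 71, 97, 679, 54, 120, 141, 0, 61, 23, 64
Sorted deviations: 0, 23, 32, 54, 61, 64, 71, 97, 120, 141, 679 → MAD = 64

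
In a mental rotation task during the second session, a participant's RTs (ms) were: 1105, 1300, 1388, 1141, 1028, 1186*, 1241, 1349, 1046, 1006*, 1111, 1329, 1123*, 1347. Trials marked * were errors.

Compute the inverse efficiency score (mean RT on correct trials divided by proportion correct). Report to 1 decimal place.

1548.7 ms

Correct trials (n=11): 1105, 1300, 1388, 1141, 1028, 1241, 1349, 1046, 1111, 1329, 1347
Mean correct RT = 13385/11 = 1216.8182 ms
Proportion correct = 11/14
IES = 1216.8182 / (11/14) = 1548.678 ms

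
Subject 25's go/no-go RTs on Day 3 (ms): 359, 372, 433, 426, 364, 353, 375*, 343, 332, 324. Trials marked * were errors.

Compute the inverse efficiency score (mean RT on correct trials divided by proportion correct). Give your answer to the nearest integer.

408 ms

Correct trials (n=9): 359, 372, 433, 426, 364, 353, 343, 332, 324
Mean correct RT = 3306/9 = 367.3333 ms
Proportion correct = 9/10
IES = 367.3333 / (9/10) = 408.148 ms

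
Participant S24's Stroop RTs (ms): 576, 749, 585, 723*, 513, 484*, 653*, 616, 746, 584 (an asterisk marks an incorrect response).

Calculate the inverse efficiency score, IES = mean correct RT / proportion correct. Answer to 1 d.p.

891.6 ms

Correct trials (n=7): 576, 749, 585, 513, 616, 746, 584
Mean correct RT = 4369/7 = 624.1429 ms
Proportion correct = 7/10
IES = 624.1429 / (7/10) = 891.633 ms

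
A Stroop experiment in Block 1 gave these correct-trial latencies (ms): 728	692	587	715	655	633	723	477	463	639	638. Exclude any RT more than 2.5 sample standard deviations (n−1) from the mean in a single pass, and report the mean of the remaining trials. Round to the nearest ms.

632 ms

n = 11, ΣRT = 6950, M = 631.818
Σ(x−M)² = 83211.64; s = √(83211.64/10) = 91.220
Cutoffs: 631.818 ± 2.5·91.220 → [403.8, 859.9]
No RTs fall outside the cutoffs; all 11 retained. Mean = 6950/11 = 631.818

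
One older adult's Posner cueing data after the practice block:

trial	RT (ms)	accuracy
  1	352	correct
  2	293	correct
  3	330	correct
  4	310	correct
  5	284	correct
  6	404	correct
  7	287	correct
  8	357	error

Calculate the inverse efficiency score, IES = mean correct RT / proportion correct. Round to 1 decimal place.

369.0 ms

Correct trials (n=7): 352, 293, 330, 310, 284, 404, 287
Mean correct RT = 2260/7 = 322.8571 ms
Proportion correct = 7/8
IES = 322.8571 / (7/8) = 368.980 ms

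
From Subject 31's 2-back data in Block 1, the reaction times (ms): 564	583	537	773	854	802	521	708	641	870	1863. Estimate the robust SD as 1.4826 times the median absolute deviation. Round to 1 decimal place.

213.5 ms

Sorted: 521, 537, 564, 583, 641, 708, 773, 802, 854, 870, 1863 → median = 708
|x − 708| sorted: 0, 65, 67, 94, 125, 144, 146, 162, 171, 187, 1155 → MAD = 144
Robust SD ≈ 1.4826 × 144 = 213.494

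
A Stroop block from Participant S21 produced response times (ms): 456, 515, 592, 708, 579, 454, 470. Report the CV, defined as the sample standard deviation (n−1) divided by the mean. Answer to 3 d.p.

0.173

n = 7, Σ = 3774, M = 539.1429
Σ(x−M)² = 52420.857; s = √(52420.857/6) = 93.4709
CV = 93.4709 / 539.1429 = 0.17337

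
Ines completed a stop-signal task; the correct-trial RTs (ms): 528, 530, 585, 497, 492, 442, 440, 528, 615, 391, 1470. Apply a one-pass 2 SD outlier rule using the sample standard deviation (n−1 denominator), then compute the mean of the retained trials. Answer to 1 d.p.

504.8 ms

n = 11, ΣRT = 6518, M = 592.545
Σ(x−M)² = 888524.73; s = √(888524.73/10) = 298.081
Cutoffs: 592.545 ± 2·298.081 → [-3.6, 1188.7]
Outside: 1470 → excluded.
Retained (n=10): Σ = 5048, mean = 5048/10 = 504.800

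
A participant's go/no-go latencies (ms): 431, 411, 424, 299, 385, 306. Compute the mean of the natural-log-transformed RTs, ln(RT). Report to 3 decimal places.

5.919

ln(RT): 6.0661, 6.0186, 6.0497, 5.7004, 5.9532, 5.7236
Σ ln(RT) = 35.5117
Mean = 35.5117/6 = 5.91862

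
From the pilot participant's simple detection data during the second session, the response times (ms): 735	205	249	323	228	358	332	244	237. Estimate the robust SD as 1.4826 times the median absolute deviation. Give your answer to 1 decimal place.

Sorted: 205, 228, 237, 244, 249, 323, 332, 358, 735 → median = 249
|x − 249| sorted: 0, 5, 12, 21, 44, 74, 83, 109, 486 → MAD = 44
Robust SD ≈ 1.4826 × 44 = 65.234

65.2 ms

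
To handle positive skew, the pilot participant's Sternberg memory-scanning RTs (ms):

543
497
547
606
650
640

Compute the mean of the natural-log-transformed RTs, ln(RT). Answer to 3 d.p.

ln(RT): 6.2971, 6.2086, 6.3044, 6.4069, 6.4770, 6.4615
Σ ln(RT) = 38.1555
Mean = 38.1555/6 = 6.35924

6.359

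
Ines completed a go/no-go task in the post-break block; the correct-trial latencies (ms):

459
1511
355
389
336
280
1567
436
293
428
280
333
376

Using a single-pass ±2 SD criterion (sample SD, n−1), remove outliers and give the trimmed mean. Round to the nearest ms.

n = 13, ΣRT = 7043, M = 541.769
Σ(x−M)² = 2392046.31; s = √(2392046.31/12) = 446.472
Cutoffs: 541.769 ± 2·446.472 → [-351.2, 1434.7]
Outside: 1511, 1567 → excluded.
Retained (n=11): Σ = 3965, mean = 3965/11 = 360.455

360 ms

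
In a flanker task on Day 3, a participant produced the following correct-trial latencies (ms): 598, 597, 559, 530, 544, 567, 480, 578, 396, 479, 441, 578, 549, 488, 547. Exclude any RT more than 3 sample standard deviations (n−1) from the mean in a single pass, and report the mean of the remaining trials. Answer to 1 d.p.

528.7 ms

n = 15, ΣRT = 7931, M = 528.733
Σ(x−M)² = 49494.93; s = √(49494.93/14) = 59.459
Cutoffs: 528.733 ± 3·59.459 → [350.4, 707.1]
No RTs fall outside the cutoffs; all 15 retained. Mean = 7931/15 = 528.733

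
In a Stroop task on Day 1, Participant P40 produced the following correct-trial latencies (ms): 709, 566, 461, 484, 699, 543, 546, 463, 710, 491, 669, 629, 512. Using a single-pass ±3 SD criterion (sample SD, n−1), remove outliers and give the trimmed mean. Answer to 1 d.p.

n = 13, ΣRT = 7482, M = 575.538
Σ(x−M)² = 110097.23; s = √(110097.23/12) = 95.785
Cutoffs: 575.538 ± 3·95.785 → [288.2, 862.9]
No RTs fall outside the cutoffs; all 13 retained. Mean = 7482/13 = 575.538

575.5 ms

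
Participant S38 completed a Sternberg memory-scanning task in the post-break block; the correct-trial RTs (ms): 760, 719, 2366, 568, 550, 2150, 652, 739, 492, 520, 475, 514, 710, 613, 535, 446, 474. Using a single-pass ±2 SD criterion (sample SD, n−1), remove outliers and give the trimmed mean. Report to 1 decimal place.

n = 17, ΣRT = 13283, M = 781.353
Σ(x−M)² = 5124625.88; s = √(5124625.88/16) = 565.941
Cutoffs: 781.353 ± 2·565.941 → [-350.5, 1913.2]
Outside: 2150, 2366 → excluded.
Retained (n=15): Σ = 8767, mean = 8767/15 = 584.467

584.5 ms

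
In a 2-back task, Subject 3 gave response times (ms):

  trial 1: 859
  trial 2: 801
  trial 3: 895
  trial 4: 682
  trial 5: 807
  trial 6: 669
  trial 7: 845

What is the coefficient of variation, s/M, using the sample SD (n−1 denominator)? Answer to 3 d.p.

n = 7, Σ = 5558, M = 794.0000
Σ(x−M)² = 45414.000; s = √(45414.000/6) = 87.0000
CV = 87.0000 / 794.0000 = 0.10957

0.110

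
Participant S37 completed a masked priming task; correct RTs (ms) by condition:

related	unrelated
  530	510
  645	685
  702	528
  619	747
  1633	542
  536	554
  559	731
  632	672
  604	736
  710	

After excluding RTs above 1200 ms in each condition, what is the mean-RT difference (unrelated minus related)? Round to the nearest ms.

related: exclude 1633
M(related) = 5537/9 = 615.222
M(unrelated) = 5705/9 = 633.889
Difference = 633.889 − 615.222 = 18.667 ms

19 ms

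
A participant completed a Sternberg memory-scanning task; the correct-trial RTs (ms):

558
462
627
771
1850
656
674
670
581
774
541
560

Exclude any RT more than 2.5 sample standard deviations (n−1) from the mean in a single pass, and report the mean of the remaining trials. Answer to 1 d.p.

n = 12, ΣRT = 8724, M = 727.000
Σ(x−M)² = 1468960.00; s = √(1468960.00/11) = 365.434
Cutoffs: 727.000 ± 2.5·365.434 → [-186.6, 1640.6]
Outside: 1850 → excluded.
Retained (n=11): Σ = 6874, mean = 6874/11 = 624.909

624.9 ms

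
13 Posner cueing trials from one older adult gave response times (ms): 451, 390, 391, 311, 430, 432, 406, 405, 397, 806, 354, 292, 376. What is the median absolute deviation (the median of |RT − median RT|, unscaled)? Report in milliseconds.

Sorted: 292, 311, 354, 376, 390, 391, 397, 405, 406, 430, 432, 451, 806 → median = 397
|x − 397|: 54, 7, 6, 86, 33, 35, 9, 8, 0, 409, 43, 105, 21
Sorted deviations: 0, 6, 7, 8, 9, 21, 33, 35, 43, 54, 86, 105, 409 → MAD = 33

33 ms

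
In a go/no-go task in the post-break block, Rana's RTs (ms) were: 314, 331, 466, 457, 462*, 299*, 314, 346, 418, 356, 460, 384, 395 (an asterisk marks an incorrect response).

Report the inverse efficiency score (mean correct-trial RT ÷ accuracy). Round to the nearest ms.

Correct trials (n=11): 314, 331, 466, 457, 314, 346, 418, 356, 460, 384, 395
Mean correct RT = 4241/11 = 385.5455 ms
Proportion correct = 11/13
IES = 385.5455 / (11/13) = 455.645 ms

456 ms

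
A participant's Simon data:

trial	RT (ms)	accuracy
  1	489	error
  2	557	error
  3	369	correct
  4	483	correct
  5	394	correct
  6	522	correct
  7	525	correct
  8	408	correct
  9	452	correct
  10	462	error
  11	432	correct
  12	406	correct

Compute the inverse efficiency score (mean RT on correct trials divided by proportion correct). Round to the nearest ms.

591 ms

Correct trials (n=9): 369, 483, 394, 522, 525, 408, 452, 432, 406
Mean correct RT = 3991/9 = 443.4444 ms
Proportion correct = 9/12
IES = 443.4444 / (9/12) = 591.259 ms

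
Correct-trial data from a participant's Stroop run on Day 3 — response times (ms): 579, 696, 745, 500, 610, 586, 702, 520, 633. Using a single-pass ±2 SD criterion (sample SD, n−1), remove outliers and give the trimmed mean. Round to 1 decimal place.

n = 9, ΣRT = 5571, M = 619.000
Σ(x−M)² = 55622.00; s = √(55622.00/8) = 83.383
Cutoffs: 619.000 ± 2·83.383 → [452.2, 785.8]
No RTs fall outside the cutoffs; all 9 retained. Mean = 5571/9 = 619.000

619.0 ms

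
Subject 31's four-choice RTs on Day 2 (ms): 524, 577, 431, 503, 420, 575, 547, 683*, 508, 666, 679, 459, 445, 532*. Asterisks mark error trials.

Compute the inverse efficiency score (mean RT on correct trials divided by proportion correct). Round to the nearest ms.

Correct trials (n=12): 524, 577, 431, 503, 420, 575, 547, 508, 666, 679, 459, 445
Mean correct RT = 6334/12 = 527.8333 ms
Proportion correct = 12/14
IES = 527.8333 / (12/14) = 615.806 ms

616 ms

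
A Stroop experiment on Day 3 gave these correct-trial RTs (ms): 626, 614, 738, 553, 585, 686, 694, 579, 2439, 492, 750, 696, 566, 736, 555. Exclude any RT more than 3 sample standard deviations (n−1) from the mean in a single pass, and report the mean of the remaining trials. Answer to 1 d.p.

n = 15, ΣRT = 11309, M = 753.933
Σ(x−M)² = 3130568.93; s = √(3130568.93/14) = 472.876
Cutoffs: 753.933 ± 3·472.876 → [-664.7, 2172.6]
Outside: 2439 → excluded.
Retained (n=14): Σ = 8870, mean = 8870/14 = 633.571

633.6 ms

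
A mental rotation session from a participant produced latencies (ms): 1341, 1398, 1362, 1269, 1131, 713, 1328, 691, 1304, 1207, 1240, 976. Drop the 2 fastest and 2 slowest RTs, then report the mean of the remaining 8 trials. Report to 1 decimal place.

1224.5 ms

Sorted: 691, 713, 976, 1131, 1207, 1240, 1269, 1304, 1328, 1341, 1362, 1398
Drop lowest 2 (691, 713) and highest 2 (1362, 1398)
Remaining (n=8): Σ = 9796, mean = 9796/8 = 1224.500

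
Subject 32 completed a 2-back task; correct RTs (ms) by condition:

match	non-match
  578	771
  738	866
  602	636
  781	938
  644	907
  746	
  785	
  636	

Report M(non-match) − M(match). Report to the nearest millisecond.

135 ms

M(match) = 5510/8 = 688.750
M(non-match) = 4118/5 = 823.600
Difference = 823.600 − 688.750 = 134.850 ms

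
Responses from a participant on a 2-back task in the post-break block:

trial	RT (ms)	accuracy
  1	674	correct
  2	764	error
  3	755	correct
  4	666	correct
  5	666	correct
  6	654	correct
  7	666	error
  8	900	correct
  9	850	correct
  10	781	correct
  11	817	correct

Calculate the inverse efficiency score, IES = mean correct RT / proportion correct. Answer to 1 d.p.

918.4 ms

Correct trials (n=9): 674, 755, 666, 666, 654, 900, 850, 781, 817
Mean correct RT = 6763/9 = 751.4444 ms
Proportion correct = 9/11
IES = 751.4444 / (9/11) = 918.432 ms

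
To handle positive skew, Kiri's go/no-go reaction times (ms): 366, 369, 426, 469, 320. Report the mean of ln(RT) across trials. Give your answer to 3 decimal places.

5.957

ln(RT): 5.9026, 5.9108, 6.0544, 6.1506, 5.7683
Σ ln(RT) = 29.7868
Mean = 29.7868/5 = 5.95736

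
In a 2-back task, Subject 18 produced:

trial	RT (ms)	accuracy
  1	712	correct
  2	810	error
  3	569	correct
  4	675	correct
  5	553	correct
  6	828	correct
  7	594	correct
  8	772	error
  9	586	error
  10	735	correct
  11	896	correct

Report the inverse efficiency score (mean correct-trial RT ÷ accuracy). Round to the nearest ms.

Correct trials (n=8): 712, 569, 675, 553, 828, 594, 735, 896
Mean correct RT = 5562/8 = 695.2500 ms
Proportion correct = 8/11
IES = 695.2500 / (8/11) = 955.969 ms

956 ms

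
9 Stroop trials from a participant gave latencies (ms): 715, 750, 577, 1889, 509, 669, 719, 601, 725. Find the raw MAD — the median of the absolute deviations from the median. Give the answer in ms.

Sorted: 509, 577, 601, 669, 715, 719, 725, 750, 1889 → median = 715
|x − 715|: 0, 35, 138, 1174, 206, 46, 4, 114, 10
Sorted deviations: 0, 4, 10, 35, 46, 114, 138, 206, 1174 → MAD = 46

46 ms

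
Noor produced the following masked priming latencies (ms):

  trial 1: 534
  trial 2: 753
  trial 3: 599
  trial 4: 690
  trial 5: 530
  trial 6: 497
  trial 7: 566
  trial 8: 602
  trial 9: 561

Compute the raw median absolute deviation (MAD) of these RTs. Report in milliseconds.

36 ms

Sorted: 497, 530, 534, 561, 566, 599, 602, 690, 753 → median = 566
|x − 566|: 32, 187, 33, 124, 36, 69, 0, 36, 5
Sorted deviations: 0, 5, 32, 33, 36, 36, 69, 124, 187 → MAD = 36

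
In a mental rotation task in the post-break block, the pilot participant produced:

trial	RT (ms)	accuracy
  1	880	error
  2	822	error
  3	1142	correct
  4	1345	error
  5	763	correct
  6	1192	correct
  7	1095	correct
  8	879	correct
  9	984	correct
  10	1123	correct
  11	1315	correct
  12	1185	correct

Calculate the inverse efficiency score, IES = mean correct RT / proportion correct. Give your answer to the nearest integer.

1434 ms

Correct trials (n=9): 1142, 763, 1192, 1095, 879, 984, 1123, 1315, 1185
Mean correct RT = 9678/9 = 1075.3333 ms
Proportion correct = 9/12
IES = 1075.3333 / (9/12) = 1433.778 ms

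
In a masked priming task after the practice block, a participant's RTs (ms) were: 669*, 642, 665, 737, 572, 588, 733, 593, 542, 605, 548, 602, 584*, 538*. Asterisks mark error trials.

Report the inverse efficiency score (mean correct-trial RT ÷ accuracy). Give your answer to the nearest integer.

790 ms

Correct trials (n=11): 642, 665, 737, 572, 588, 733, 593, 542, 605, 548, 602
Mean correct RT = 6827/11 = 620.6364 ms
Proportion correct = 11/14
IES = 620.6364 / (11/14) = 789.901 ms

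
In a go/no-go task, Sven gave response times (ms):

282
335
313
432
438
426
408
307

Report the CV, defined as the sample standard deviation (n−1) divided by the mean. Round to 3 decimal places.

0.176

n = 8, Σ = 2941, M = 367.6250
Σ(x−M)² = 29189.875; s = √(29189.875/7) = 64.5754
CV = 64.5754 / 367.6250 = 0.17566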